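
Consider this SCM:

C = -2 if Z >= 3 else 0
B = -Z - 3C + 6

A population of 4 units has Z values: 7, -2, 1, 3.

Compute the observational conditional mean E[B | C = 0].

6.5

Observing C=0 restricts to units where C's equation naturally yields 0: Z ∈ {-2, 1}. In that subpopulation B = 8, 5, mean 6.5.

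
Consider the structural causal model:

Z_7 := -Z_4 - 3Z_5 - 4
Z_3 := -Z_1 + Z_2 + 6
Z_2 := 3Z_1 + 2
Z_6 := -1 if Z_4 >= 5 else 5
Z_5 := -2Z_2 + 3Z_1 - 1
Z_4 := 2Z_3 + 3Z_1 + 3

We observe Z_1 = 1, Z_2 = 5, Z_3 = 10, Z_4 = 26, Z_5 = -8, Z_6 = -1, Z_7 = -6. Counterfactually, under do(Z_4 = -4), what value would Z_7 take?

24

The intervention breaks the incoming arrows to Z_4: Z_4 := 2Z_3 + 3Z_1 + 3 no longer applies, and Z_4 = -4.
Z_2 = 3Z_1 + 2  [with Z_1=1]  = 5
Z_5 = -2Z_2 + 3Z_1 - 1  [with Z_2=5, Z_1=1]  = -8
Z_7 = -Z_4 - 3Z_5 - 4  [with Z_4=-4, Z_5=-8]  = 24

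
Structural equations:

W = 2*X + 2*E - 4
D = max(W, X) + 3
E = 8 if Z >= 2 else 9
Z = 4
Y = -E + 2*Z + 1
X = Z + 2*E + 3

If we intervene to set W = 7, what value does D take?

The intervention breaks the incoming arrows to W: W = 2*X + 2*E - 4 no longer applies, and W = 7.
E = 8 if Z >= 2 else 9  [with Z=4]  = 8
X = Z + 2*E + 3  [with Z=4, E=8]  = 23
D = max(W, X) + 3  [with W=7, X=23]  = 26

26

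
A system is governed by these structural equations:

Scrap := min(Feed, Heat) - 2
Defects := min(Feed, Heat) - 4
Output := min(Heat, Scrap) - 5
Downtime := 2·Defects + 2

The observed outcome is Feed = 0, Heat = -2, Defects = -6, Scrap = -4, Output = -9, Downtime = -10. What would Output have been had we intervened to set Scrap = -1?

-7

Intervening sets Scrap = -1 and removes its equation (Scrap := min(Feed, Heat) - 2).
Output = min(Heat, Scrap) - 5  [with Heat=-2, Scrap=-1]  = -7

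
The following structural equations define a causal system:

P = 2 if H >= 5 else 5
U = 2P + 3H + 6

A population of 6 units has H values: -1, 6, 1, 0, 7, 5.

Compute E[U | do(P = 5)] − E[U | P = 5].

Every unit gets P=5 under the intervention. U values become 13, 34, 19, 16, 37, 31; E[U|do(P=5)] = 25.
Conditioning on P=5 selects the 3 unit(s) with H ∈ {-1, 1, 0}. Their U values: 13, 19, 16. Mean = 16.
Difference = 25 − 16 = 9.

9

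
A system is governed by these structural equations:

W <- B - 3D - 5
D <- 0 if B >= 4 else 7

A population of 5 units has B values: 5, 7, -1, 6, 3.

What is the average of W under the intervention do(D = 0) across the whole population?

Every unit gets D=0 under the intervention. W values become 0, 2, -6, 1, -2; E[W|do(D=0)] = -1.

-1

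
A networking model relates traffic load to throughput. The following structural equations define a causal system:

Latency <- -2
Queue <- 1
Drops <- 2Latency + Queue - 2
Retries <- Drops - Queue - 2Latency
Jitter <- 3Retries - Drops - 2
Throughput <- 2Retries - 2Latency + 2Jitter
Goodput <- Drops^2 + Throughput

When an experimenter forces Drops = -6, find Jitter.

-5

do(Drops=-6) replaces the equation Drops <- 2Latency + Queue - 2 with the constant Drops = -6.
Retries = Drops - Queue - 2Latency  [with Drops=-6, Queue=1, Latency=-2]  = -3
Jitter = 3Retries - Drops - 2  [with Retries=-3, Drops=-6]  = -5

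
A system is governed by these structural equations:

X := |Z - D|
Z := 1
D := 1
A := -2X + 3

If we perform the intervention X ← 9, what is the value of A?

-15

The intervention breaks the incoming arrows to X: X := |Z - D| no longer applies, and X = 9.
A = -2X + 3  [with X=9]  = -15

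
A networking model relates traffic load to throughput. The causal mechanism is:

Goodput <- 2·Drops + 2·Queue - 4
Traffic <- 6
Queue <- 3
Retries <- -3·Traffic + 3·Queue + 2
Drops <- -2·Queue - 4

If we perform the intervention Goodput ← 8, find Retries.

-7

The intervention breaks the incoming arrows to Goodput: Goodput <- 2·Drops + 2·Queue - 4 no longer applies, and Goodput = 8.
Since Retries is not a descendant of the intervened variable, it is unaffected.
Retries = -3·Traffic + 3·Queue + 2  [with Traffic=6, Queue=3]  = -7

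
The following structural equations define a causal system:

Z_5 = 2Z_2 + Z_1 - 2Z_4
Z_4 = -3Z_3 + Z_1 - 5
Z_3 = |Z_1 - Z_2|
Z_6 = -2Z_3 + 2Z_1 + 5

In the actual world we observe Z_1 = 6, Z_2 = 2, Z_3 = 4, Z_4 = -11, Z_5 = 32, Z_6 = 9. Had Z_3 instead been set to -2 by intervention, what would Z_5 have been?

do(Z_3=-2) replaces the equation Z_3 = |Z_1 - Z_2| with the constant Z_3 = -2.
Z_4 = -3Z_3 + Z_1 - 5  [with Z_3=-2, Z_1=6]  = 7
Z_5 = 2Z_2 + Z_1 - 2Z_4  [with Z_2=2, Z_1=6, Z_4=7]  = -4

-4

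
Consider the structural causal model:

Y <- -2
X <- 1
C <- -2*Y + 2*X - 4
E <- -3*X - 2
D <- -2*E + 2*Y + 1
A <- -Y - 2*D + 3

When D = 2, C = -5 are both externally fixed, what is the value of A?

1

The joint intervention fixes D = 2, C = -5, removing each variable's own equation.
A = -Y - 2*D + 3  [with Y=-2, D=2]  = 1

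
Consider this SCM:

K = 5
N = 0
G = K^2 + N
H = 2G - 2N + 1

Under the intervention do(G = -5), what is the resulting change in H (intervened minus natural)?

-60

The intervention breaks the incoming arrows to G: G = K^2 + N no longer applies, and G = -5.
H = 2G - 2N + 1  [with G=-5, N=0]  = -9
Without intervention: G = K^2 + N  [with K=5, N=0]  = 25; H = 2G - 2N + 1  [with G=25, N=0]  = 51.
Change = -9 − 51 = -60.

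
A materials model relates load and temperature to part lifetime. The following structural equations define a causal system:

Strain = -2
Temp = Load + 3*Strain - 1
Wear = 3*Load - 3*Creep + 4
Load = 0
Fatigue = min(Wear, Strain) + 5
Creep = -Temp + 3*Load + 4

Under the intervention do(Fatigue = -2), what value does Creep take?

do(Fatigue=-2) replaces the equation Fatigue = min(Wear, Strain) + 5 with the constant Fatigue = -2.
No directed path runs from Fatigue to Creep, so Creep keeps its natural value.
Temp = Load + 3*Strain - 1  [with Load=0, Strain=-2]  = -7
Creep = -Temp + 3*Load + 4  [with Temp=-7, Load=0]  = 11

11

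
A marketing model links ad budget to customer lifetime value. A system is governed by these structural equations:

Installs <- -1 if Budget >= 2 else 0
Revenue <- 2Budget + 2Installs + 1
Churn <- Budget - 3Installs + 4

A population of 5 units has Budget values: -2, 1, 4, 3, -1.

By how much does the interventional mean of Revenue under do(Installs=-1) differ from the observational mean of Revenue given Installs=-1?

do(Installs=-1) breaks Installs's dependence on Budget. With Installs=-1 fixed, Revenue across the units is -5, 1, 7, 5, -3, mean 1.
E[Revenue|Installs=-1] averages over only the 2 units with Installs=-1 (Budget = 4, 3): Revenue = 7, 5, mean 6.
Difference = 1 − 6 = -5.

-5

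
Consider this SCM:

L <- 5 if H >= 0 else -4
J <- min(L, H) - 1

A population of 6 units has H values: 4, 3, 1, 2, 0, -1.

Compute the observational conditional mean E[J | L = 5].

1

E[J|L=5] averages over only the 5 units with L=5 (H = 4, 3, 1, 2, 0): J = 3, 2, 0, 1, -1, mean 1.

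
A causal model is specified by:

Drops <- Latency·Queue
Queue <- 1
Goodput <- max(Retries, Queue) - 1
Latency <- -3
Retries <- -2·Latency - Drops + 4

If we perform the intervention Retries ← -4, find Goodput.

Intervening sets Retries = -4 and removes its equation (Retries <- -2·Latency - Drops + 4).
Goodput = max(Retries, Queue) - 1  [with Retries=-4, Queue=1]  = 0

0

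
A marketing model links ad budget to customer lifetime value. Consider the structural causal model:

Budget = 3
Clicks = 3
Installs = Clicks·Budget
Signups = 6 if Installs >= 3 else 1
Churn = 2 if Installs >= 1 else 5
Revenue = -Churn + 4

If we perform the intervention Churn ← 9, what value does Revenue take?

-5

The intervention breaks the incoming arrows to Churn: Churn = 2 if Installs >= 1 else 5 no longer applies, and Churn = 9.
Revenue = -Churn + 4  [with Churn=9]  = -5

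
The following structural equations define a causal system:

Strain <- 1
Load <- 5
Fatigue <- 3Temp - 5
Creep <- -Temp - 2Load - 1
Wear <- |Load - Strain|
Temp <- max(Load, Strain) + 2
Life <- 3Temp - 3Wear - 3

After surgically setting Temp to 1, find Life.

-12

The intervention breaks the incoming arrows to Temp: Temp <- max(Load, Strain) + 2 no longer applies, and Temp = 1.
Wear = |Load - Strain|  [with Load=5, Strain=1]  = 4
Life = 3Temp - 3Wear - 3  [with Temp=1, Wear=4]  = -12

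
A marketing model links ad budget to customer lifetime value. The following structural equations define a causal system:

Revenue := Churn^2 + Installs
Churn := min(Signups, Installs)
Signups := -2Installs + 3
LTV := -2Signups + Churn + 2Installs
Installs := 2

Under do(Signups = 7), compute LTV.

do(Signups=7) replaces the equation Signups := -2Installs + 3 with the constant Signups = 7.
Churn = min(Signups, Installs)  [with Signups=7, Installs=2]  = 2
LTV = -2Signups + Churn + 2Installs  [with Signups=7, Churn=2, Installs=2]  = -8

-8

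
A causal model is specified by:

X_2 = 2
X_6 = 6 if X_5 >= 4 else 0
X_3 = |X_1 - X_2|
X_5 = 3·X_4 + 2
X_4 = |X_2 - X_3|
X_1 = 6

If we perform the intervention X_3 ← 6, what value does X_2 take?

2

Under do(X_3=6), the mechanism X_3 = |X_1 - X_2| is discarded; X_3 is fixed at 6.
Since X_2 is not a descendant of the intervened variable, it is unaffected.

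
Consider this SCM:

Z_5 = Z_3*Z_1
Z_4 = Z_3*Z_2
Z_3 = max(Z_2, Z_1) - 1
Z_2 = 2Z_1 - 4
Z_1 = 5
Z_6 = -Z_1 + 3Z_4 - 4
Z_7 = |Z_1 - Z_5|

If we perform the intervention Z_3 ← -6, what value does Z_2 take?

Under do(Z_3=-6), the mechanism Z_3 = max(Z_2, Z_1) - 1 is discarded; Z_3 is fixed at -6.
Since Z_2 is not a descendant of the intervened variable, it is unaffected.
Z_2 = 2Z_1 - 4  [with Z_1=5]  = 6

6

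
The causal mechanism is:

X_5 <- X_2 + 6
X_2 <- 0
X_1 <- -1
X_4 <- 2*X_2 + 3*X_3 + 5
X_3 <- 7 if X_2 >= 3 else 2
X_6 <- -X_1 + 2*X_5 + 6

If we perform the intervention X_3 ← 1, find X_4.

The intervention breaks the incoming arrows to X_3: X_3 <- 7 if X_2 >= 3 else 2 no longer applies, and X_3 = 1.
X_4 = 2*X_2 + 3*X_3 + 5  [with X_2=0, X_3=1]  = 8

8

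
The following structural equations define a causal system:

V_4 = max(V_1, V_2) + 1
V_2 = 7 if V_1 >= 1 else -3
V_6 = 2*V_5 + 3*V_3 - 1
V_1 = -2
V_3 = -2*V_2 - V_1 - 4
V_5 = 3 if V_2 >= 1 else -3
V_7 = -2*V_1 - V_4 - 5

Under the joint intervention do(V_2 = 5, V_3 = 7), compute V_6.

Under do(V_2 = 5, V_3 = 7), each intervened variable's structural equation is replaced by its fixed value.
V_5 = 3 if V_2 >= 1 else -3  [with V_2=5]  = 3
V_6 = 2*V_5 + 3*V_3 - 1  [with V_5=3, V_3=7]  = 26

26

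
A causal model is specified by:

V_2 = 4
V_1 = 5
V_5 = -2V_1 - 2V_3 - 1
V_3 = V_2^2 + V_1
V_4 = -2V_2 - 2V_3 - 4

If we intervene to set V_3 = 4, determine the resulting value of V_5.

-19

do(V_3=4) replaces the equation V_3 = V_2^2 + V_1 with the constant V_3 = 4.
V_5 = -2V_1 - 2V_3 - 1  [with V_1=5, V_3=4]  = -19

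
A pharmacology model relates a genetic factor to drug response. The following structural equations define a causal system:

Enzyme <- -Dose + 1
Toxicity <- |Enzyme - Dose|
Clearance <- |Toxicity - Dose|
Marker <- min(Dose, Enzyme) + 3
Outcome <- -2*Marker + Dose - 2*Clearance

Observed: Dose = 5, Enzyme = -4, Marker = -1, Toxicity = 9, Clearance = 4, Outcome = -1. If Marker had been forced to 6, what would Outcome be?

-15

The intervention breaks the incoming arrows to Marker: Marker <- min(Dose, Enzyme) + 3 no longer applies, and Marker = 6.
Enzyme = -Dose + 1  [with Dose=5]  = -4
Toxicity = |Enzyme - Dose|  [with Enzyme=-4, Dose=5]  = 9
Clearance = |Toxicity - Dose|  [with Toxicity=9, Dose=5]  = 4
Outcome = -2*Marker + Dose - 2*Clearance  [with Marker=6, Dose=5, Clearance=4]  = -15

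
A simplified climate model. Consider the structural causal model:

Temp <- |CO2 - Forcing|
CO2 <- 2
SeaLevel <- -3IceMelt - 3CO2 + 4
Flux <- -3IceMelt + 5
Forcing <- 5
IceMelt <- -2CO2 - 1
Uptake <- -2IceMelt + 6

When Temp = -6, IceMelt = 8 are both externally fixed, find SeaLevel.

-26

Setting Temp = -6, IceMelt = 8 by intervention discards those variables' equations.
SeaLevel = -3IceMelt - 3CO2 + 4  [with IceMelt=8, CO2=2]  = -26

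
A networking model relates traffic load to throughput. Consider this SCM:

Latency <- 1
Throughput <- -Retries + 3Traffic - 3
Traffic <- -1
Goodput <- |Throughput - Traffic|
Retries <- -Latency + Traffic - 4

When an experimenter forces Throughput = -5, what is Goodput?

4

Intervening sets Throughput = -5 and removes its equation (Throughput <- -Retries + 3Traffic - 3).
Goodput = |Throughput - Traffic|  [with Throughput=-5, Traffic=-1]  = 4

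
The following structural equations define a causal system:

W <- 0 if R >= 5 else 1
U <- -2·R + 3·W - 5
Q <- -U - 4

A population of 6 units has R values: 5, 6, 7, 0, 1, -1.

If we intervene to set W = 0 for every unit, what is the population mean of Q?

7

Under do(W=0), W's equation is replaced by W=0 for every unit. Per-unit Q: 11, 13, 15, 1, 3, -1. Mean = 7.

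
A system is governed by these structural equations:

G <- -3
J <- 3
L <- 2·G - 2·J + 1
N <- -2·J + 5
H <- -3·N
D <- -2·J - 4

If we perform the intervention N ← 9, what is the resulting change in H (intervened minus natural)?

-30

Intervening sets N = 9 and removes its equation (N <- -2·J + 5).
H = -3·N  [with N=9]  = -27
Without intervention: N = -2·J + 5  [with J=3]  = -1; H = -3·N  [with N=-1]  = 3.
Change = -27 − 3 = -30.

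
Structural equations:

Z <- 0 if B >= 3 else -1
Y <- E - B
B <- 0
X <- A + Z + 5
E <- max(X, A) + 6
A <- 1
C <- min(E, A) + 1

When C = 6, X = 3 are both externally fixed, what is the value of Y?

Under do(C = 6, X = 3), each intervened variable's structural equation is replaced by its fixed value.
E = max(X, A) + 6  [with X=3, A=1]  = 9
Y = E - B  [with E=9, B=0]  = 9

9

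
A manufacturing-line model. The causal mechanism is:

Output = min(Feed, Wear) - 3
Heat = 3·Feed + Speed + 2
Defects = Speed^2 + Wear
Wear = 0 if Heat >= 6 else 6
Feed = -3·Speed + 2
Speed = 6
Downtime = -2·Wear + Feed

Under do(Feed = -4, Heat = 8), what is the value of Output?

Under do(Feed = -4, Heat = 8), each intervened variable's structural equation is replaced by its fixed value.
Wear = 0 if Heat >= 6 else 6  [with Heat=8]  = 0
Output = min(Feed, Wear) - 3  [with Feed=-4, Wear=0]  = -7

-7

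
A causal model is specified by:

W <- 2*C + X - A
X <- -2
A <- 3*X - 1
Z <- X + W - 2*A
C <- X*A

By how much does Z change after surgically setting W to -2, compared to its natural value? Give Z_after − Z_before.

Intervening sets W = -2 and removes its equation (W <- 2*C + X - A).
A = 3*X - 1  [with X=-2]  = -7
Z = X + W - 2*A  [with X=-2, W=-2, A=-7]  = 10
Without intervention: A = 3*X - 1  [with X=-2]  = -7; C = X*A  [with X=-2, A=-7]  = 14; W = 2*C + X - A  [with C=14, X=-2, A=-7]  = 33; Z = X + W - 2*A  [with X=-2, W=33, A=-7]  = 45.
Change = 10 − 45 = -35.

-35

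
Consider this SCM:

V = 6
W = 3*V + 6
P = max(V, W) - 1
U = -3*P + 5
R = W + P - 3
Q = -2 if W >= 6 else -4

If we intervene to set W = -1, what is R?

1

do(W=-1) replaces the equation W = 3*V + 6 with the constant W = -1.
P = max(V, W) - 1  [with V=6, W=-1]  = 5
R = W + P - 3  [with W=-1, P=5]  = 1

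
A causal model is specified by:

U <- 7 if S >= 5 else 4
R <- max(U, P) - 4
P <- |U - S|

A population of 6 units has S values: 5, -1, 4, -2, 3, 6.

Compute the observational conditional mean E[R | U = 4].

0.75

Observing U=4 restricts to units where U's equation naturally yields 4: S ∈ {-1, 4, -2, 3}. In that subpopulation R = 1, 0, 2, 0, mean 0.75.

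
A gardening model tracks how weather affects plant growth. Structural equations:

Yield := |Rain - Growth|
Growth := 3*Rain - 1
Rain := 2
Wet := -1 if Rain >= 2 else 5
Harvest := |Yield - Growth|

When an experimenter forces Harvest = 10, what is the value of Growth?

5

do(Harvest=10) replaces the equation Harvest := |Yield - Growth| with the constant Harvest = 10.
Growth is not downstream of the intervention, so its value is determined by the original equations.
Growth = 3*Rain - 1  [with Rain=2]  = 5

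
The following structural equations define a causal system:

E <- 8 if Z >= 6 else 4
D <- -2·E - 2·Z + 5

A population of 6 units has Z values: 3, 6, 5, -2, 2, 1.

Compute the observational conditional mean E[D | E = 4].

-6.6

E[D|E=4] averages over only the 5 units with E=4 (Z = 3, 5, -2, 2, 1): D = -9, -13, 1, -7, -5, mean -6.6.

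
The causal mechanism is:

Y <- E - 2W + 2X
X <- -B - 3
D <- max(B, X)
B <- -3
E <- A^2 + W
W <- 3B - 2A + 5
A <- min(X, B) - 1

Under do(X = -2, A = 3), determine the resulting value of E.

Under do(X = -2, A = 3), each intervened variable's structural equation is replaced by its fixed value.
W = 3B - 2A + 5  [with B=-3, A=3]  = -10
E = A^2 + W  [with A=3, W=-10]  = -1

-1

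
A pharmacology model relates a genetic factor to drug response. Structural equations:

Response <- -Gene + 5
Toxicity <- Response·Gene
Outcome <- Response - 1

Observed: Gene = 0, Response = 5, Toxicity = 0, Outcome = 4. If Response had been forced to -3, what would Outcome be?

-4

Under do(Response=-3), the mechanism Response <- -Gene + 5 is discarded; Response is fixed at -3.
Outcome = Response - 1  [with Response=-3]  = -4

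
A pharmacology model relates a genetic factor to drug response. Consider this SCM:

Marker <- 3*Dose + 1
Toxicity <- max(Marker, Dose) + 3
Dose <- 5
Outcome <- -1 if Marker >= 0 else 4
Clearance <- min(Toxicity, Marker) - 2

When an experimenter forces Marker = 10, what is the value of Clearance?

Under do(Marker=10), the mechanism Marker <- 3*Dose + 1 is discarded; Marker is fixed at 10.
Toxicity = max(Marker, Dose) + 3  [with Marker=10, Dose=5]  = 13
Clearance = min(Toxicity, Marker) - 2  [with Toxicity=13, Marker=10]  = 8

8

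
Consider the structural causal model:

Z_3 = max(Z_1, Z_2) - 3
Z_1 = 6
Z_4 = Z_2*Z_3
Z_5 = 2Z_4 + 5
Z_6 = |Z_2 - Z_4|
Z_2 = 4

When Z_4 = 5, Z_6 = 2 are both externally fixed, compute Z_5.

15

Setting Z_4 = 5, Z_6 = 2 by intervention discards those variables' equations.
Z_5 = 2Z_4 + 5  [with Z_4=5]  = 15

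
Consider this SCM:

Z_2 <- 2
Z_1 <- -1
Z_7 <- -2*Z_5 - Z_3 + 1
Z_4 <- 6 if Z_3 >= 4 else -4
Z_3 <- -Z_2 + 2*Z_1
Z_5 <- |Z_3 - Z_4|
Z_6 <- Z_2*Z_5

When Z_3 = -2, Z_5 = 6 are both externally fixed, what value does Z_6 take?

Setting Z_3 = -2, Z_5 = 6 by intervention discards those variables' equations.
Z_6 = Z_2*Z_5  [with Z_2=2, Z_5=6]  = 12

12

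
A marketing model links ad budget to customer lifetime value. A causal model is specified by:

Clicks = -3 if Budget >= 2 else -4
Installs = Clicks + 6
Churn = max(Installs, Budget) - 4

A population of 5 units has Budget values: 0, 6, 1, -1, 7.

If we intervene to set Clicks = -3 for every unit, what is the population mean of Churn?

0.4

do(Clicks=-3) breaks Clicks's dependence on Budget. With Clicks=-3 fixed, Churn across the units is -1, 2, -1, -1, 3, mean 0.4.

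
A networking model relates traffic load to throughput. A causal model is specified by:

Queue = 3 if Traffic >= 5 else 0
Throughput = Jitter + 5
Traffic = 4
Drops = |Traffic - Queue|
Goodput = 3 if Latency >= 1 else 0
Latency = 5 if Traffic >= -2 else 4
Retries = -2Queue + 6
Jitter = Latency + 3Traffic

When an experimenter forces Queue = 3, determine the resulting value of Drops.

The intervention breaks the incoming arrows to Queue: Queue = 3 if Traffic >= 5 else 0 no longer applies, and Queue = 3.
Drops = |Traffic - Queue|  [with Traffic=4, Queue=3]  = 1

1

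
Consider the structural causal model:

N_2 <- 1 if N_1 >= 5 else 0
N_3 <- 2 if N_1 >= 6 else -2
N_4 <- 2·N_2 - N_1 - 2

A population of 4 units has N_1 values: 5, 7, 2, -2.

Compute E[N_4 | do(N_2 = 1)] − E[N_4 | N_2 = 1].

3

do(N_2=1) breaks N_2's dependence on N_1. With N_2=1 fixed, N_4 across the units is -5, -7, -2, 2, mean -3.
E[N_4|N_2=1] averages over only the 2 units with N_2=1 (N_1 = 5, 7): N_4 = -5, -7, mean -6.
Difference = -3 − (-6) = 3.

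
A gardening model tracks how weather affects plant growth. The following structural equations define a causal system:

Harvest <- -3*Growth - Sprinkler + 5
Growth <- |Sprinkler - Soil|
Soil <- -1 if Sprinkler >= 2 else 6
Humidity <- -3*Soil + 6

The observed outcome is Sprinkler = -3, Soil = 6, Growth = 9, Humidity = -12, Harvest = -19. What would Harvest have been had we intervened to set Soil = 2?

do(Soil=2) replaces the equation Soil <- -1 if Sprinkler >= 2 else 6 with the constant Soil = 2.
Growth = |Sprinkler - Soil|  [with Sprinkler=-3, Soil=2]  = 5
Harvest = -3*Growth - Sprinkler + 5  [with Growth=5, Sprinkler=-3]  = -7

-7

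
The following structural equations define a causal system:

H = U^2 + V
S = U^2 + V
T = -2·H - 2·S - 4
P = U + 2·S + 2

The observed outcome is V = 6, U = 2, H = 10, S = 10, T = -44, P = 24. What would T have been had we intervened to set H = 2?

-28

do(H=2) replaces the equation H = U^2 + V with the constant H = 2.
S = U^2 + V  [with U=2, V=6]  = 10
T = -2·H - 2·S - 4  [with H=2, S=10]  = -28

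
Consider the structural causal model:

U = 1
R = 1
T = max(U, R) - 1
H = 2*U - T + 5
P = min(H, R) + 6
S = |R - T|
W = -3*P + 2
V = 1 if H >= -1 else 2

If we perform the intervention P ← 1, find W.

Under do(P=1), the mechanism P = min(H, R) + 6 is discarded; P is fixed at 1.
W = -3*P + 2  [with P=1]  = -1

-1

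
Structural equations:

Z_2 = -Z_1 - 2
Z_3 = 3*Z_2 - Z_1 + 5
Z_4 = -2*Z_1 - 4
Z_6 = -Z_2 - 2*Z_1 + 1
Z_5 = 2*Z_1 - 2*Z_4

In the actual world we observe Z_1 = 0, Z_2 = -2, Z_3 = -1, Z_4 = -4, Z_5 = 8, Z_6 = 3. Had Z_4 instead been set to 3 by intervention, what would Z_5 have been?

-6

Intervening sets Z_4 = 3 and removes its equation (Z_4 = -2*Z_1 - 4).
Z_5 = 2*Z_1 - 2*Z_4  [with Z_1=0, Z_4=3]  = -6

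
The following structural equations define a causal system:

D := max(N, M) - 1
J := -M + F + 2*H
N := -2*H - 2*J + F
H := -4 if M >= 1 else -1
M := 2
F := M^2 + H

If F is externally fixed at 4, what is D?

23

The intervention breaks the incoming arrows to F: F := M^2 + H no longer applies, and F = 4.
H = -4 if M >= 1 else -1  [with M=2]  = -4
J = -M + F + 2*H  [with M=2, F=4, H=-4]  = -6
N = -2*H - 2*J + F  [with H=-4, J=-6, F=4]  = 24
D = max(N, M) - 1  [with N=24, M=2]  = 23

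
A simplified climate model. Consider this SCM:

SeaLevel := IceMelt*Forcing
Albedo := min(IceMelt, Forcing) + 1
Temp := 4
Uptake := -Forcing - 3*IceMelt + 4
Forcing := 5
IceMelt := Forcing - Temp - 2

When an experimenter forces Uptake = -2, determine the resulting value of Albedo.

0

do(Uptake=-2) replaces the equation Uptake := -Forcing - 3*IceMelt + 4 with the constant Uptake = -2.
No directed path runs from Uptake to Albedo, so Albedo keeps its natural value.
IceMelt = Forcing - Temp - 2  [with Forcing=5, Temp=4]  = -1
Albedo = min(IceMelt, Forcing) + 1  [with IceMelt=-1, Forcing=5]  = 0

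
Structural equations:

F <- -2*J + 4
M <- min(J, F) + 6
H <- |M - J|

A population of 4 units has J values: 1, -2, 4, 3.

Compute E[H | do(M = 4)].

2.5

do(M=4) breaks M's dependence on J. With M=4 fixed, H across the units is 3, 6, 0, 1, mean 2.5.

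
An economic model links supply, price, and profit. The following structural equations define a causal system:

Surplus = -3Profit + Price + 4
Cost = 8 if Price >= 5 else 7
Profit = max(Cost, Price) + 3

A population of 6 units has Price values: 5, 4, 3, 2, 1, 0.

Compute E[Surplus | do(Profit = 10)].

-23.5

do(Profit=10) breaks Profit's dependence on Price. With Profit=10 fixed, Surplus across the units is -21, -22, -23, -24, -25, -26, mean -23.5.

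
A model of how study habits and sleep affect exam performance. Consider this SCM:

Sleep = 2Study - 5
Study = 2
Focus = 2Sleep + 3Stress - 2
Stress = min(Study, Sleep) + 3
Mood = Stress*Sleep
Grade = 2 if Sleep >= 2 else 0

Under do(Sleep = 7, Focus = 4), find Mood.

Setting Sleep = 7, Focus = 4 by intervention discards those variables' equations.
Stress = min(Study, Sleep) + 3  [with Study=2, Sleep=7]  = 5
Mood = Stress*Sleep  [with Stress=5, Sleep=7]  = 35

35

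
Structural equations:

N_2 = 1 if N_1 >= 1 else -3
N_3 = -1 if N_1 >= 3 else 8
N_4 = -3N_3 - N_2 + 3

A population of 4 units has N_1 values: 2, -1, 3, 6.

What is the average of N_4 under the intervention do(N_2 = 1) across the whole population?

-8.5

The intervention sets N_2=1 in all 4 units regardless of N_1. Recomputing N_4 per unit gives -22, -22, 5, 5; average -8.5.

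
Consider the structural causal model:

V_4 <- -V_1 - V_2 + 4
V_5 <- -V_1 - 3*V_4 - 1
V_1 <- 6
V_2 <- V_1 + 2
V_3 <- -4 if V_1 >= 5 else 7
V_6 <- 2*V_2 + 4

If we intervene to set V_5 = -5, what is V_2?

8

Under do(V_5=-5), the mechanism V_5 <- -V_1 - 3*V_4 - 1 is discarded; V_5 is fixed at -5.
No directed path runs from V_5 to V_2, so V_2 keeps its natural value.
V_2 = V_1 + 2  [with V_1=6]  = 8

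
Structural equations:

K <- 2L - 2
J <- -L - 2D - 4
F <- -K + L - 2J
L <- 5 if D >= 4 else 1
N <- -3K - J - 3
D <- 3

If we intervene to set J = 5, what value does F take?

The intervention breaks the incoming arrows to J: J <- -L - 2D - 4 no longer applies, and J = 5.
L = 5 if D >= 4 else 1  [with D=3]  = 1
K = 2L - 2  [with L=1]  = 0
F = -K + L - 2J  [with K=0, L=1, J=5]  = -9

-9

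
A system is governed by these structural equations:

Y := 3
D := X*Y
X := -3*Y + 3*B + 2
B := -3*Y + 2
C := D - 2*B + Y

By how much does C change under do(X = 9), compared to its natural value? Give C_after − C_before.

111

do(X=9) replaces the equation X := -3*Y + 3*B + 2 with the constant X = 9.
B = -3*Y + 2  [with Y=3]  = -7
D = X*Y  [with X=9, Y=3]  = 27
C = D - 2*B + Y  [with D=27, B=-7, Y=3]  = 44
Without intervention: B = -3*Y + 2  [with Y=3]  = -7; X = -3*Y + 3*B + 2  [with Y=3, B=-7]  = -28; D = X*Y  [with X=-28, Y=3]  = -84; C = D - 2*B + Y  [with D=-84, B=-7, Y=3]  = -67.
Change = 44 − (-67) = 111.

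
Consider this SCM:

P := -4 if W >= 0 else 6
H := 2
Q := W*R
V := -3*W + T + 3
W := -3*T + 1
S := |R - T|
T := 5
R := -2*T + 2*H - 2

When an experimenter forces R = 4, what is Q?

-56

do(R=4) replaces the equation R := -2*T + 2*H - 2 with the constant R = 4.
W = -3*T + 1  [with T=5]  = -14
Q = W*R  [with W=-14, R=4]  = -56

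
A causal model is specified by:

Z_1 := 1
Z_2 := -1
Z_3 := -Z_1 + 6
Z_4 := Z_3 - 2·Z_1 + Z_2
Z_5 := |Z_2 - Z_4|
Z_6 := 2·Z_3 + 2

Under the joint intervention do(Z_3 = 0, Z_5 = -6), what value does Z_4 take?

The joint intervention fixes Z_3 = 0, Z_5 = -6, removing each variable's own equation.
Z_4 = Z_3 - 2·Z_1 + Z_2  [with Z_3=0, Z_1=1, Z_2=-1]  = -3

-3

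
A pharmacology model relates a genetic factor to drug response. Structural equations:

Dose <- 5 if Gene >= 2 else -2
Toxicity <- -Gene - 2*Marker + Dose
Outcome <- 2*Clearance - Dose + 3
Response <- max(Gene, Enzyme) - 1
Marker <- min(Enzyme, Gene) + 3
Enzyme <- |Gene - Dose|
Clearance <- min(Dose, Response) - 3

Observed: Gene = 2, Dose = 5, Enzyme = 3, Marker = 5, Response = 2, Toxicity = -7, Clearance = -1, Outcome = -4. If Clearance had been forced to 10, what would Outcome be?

18

do(Clearance=10) replaces the equation Clearance <- min(Dose, Response) - 3 with the constant Clearance = 10.
Dose = 5 if Gene >= 2 else -2  [with Gene=2]  = 5
Outcome = 2*Clearance - Dose + 3  [with Clearance=10, Dose=5]  = 18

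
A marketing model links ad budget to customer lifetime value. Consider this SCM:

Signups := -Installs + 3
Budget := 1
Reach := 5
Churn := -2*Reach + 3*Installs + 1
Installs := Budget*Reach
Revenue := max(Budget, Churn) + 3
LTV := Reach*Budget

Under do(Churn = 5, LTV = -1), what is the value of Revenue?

8

Under do(Churn = 5, LTV = -1), each intervened variable's structural equation is replaced by its fixed value.
Revenue = max(Budget, Churn) + 3  [with Budget=1, Churn=5]  = 8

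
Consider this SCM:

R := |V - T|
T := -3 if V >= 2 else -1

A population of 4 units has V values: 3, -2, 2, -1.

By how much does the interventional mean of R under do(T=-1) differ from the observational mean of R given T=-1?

The intervention sets T=-1 in all 4 units regardless of V. Recomputing R per unit gives 4, 1, 3, 0; average 2.
Observing T=-1 restricts to units where T's equation naturally yields -1: V ∈ {-2, -1}. In that subpopulation R = 1, 0, mean 0.5.
Difference = 2 − 0.5 = 1.5.

1.5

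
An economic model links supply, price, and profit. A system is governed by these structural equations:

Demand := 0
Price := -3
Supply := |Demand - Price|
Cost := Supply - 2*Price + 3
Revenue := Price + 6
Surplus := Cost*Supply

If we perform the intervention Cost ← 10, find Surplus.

Under do(Cost=10), the mechanism Cost := Supply - 2*Price + 3 is discarded; Cost is fixed at 10.
Supply = |Demand - Price|  [with Demand=0, Price=-3]  = 3
Surplus = Cost*Supply  [with Cost=10, Supply=3]  = 30

30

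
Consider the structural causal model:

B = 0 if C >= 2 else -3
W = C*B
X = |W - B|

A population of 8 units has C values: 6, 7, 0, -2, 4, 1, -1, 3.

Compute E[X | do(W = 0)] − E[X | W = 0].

Under do(W=0), W's equation is replaced by W=0 for every unit. Per-unit X: 0, 0, 3, 3, 0, 3, 3, 0. Mean = 1.5.
Observing W=0 restricts to units where W's equation naturally yields 0: C ∈ {6, 7, 0, 4, 3}. In that subpopulation X = 0, 0, 3, 0, 0, mean 0.6.
Difference = 1.5 − 0.6 = 0.9.

0.9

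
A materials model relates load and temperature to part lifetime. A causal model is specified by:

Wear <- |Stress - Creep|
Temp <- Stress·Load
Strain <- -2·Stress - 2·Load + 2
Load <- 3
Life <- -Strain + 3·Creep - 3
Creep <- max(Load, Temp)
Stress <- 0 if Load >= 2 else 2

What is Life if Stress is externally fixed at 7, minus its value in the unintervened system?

Under do(Stress=7), the mechanism Stress <- 0 if Load >= 2 else 2 is discarded; Stress is fixed at 7.
Strain = -2·Stress - 2·Load + 2  [with Stress=7, Load=3]  = -18
Temp = Stress·Load  [with Stress=7, Load=3]  = 21
Creep = max(Load, Temp)  [with Load=3, Temp=21]  = 21
Life = -Strain + 3·Creep - 3  [with Strain=-18, Creep=21]  = 78
Without intervention: Stress = 0 if Load >= 2 else 2  [with Load=3]  = 0; Strain = -2·Stress - 2·Load + 2  [with Stress=0, Load=3]  = -4; Temp = Stress·Load  [with Stress=0, Load=3]  = 0; Creep = max(Load, Temp)  [with Load=3, Temp=0]  = 3; Life = -Strain + 3·Creep - 3  [with Strain=-4, Creep=3]  = 10.
Change = 78 − 10 = 68.

68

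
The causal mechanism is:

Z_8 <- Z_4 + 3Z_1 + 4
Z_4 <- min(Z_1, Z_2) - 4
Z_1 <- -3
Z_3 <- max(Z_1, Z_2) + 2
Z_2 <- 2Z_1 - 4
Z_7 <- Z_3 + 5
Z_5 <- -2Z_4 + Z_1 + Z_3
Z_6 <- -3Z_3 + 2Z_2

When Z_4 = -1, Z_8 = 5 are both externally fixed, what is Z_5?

-2

The joint intervention fixes Z_4 = -1, Z_8 = 5, removing each variable's own equation.
Z_2 = 2Z_1 - 4  [with Z_1=-3]  = -10
Z_3 = max(Z_1, Z_2) + 2  [with Z_1=-3, Z_2=-10]  = -1
Z_5 = -2Z_4 + Z_1 + Z_3  [with Z_4=-1, Z_1=-3, Z_3=-1]  = -2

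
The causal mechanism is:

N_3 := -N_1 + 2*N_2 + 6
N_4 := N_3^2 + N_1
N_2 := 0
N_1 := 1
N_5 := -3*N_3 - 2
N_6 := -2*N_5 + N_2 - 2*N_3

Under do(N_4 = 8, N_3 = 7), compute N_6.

The joint intervention fixes N_4 = 8, N_3 = 7, removing each variable's own equation.
N_5 = -3*N_3 - 2  [with N_3=7]  = -23
N_6 = -2*N_5 + N_2 - 2*N_3  [with N_5=-23, N_2=0, N_3=7]  = 32

32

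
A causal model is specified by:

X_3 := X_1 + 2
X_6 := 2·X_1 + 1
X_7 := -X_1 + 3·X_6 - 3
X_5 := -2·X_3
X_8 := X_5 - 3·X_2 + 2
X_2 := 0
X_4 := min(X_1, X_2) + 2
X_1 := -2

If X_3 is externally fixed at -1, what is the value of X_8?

4

The intervention breaks the incoming arrows to X_3: X_3 := X_1 + 2 no longer applies, and X_3 = -1.
X_5 = -2·X_3  [with X_3=-1]  = 2
X_8 = X_5 - 3·X_2 + 2  [with X_5=2, X_2=0]  = 4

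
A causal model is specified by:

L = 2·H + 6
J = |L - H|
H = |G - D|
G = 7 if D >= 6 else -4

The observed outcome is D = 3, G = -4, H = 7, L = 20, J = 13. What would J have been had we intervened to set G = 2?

do(G=2) replaces the equation G = 7 if D >= 6 else -4 with the constant G = 2.
H = |G - D|  [with G=2, D=3]  = 1
L = 2·H + 6  [with H=1]  = 8
J = |L - H|  [with L=8, H=1]  = 7

7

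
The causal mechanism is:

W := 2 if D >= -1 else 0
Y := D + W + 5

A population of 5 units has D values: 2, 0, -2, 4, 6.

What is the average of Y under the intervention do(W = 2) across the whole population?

Under do(W=2), W's equation is replaced by W=2 for every unit. Per-unit Y: 9, 7, 5, 11, 13. Mean = 9.

9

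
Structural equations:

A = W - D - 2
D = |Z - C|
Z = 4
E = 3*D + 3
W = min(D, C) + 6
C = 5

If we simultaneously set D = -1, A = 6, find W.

The joint intervention fixes D = -1, A = 6, removing each variable's own equation.
W = min(D, C) + 6  [with D=-1, C=5]  = 5

5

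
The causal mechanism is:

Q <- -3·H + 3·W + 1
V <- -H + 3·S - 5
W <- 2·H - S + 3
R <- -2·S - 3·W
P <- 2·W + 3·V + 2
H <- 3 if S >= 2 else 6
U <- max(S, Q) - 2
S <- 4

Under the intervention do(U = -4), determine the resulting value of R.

Intervening sets U = -4 and removes its equation (U <- max(S, Q) - 2).
No directed path runs from U to R, so R keeps its natural value.
H = 3 if S >= 2 else 6  [with S=4]  = 3
W = 2·H - S + 3  [with H=3, S=4]  = 5
R = -2·S - 3·W  [with S=4, W=5]  = -23

-23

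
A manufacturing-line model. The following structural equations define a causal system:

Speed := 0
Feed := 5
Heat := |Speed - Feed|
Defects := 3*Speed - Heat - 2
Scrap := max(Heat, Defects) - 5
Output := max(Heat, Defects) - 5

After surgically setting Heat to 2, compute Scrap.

do(Heat=2) replaces the equation Heat := |Speed - Feed| with the constant Heat = 2.
Defects = 3*Speed - Heat - 2  [with Speed=0, Heat=2]  = -4
Scrap = max(Heat, Defects) - 5  [with Heat=2, Defects=-4]  = -3

-3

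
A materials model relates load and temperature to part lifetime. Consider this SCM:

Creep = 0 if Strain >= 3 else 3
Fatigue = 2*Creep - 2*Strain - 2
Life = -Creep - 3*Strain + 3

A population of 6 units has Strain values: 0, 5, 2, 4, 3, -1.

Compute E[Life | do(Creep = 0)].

Under do(Creep=0), Creep's equation is replaced by Creep=0 for every unit. Per-unit Life: 3, -12, -3, -9, -6, 6. Mean = -3.5.

-3.5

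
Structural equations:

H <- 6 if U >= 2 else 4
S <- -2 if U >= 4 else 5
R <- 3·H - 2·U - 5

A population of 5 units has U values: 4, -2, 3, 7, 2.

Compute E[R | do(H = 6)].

do(H=6) breaks H's dependence on U. With H=6 fixed, R across the units is 5, 17, 7, -1, 9, mean 7.4.

7.4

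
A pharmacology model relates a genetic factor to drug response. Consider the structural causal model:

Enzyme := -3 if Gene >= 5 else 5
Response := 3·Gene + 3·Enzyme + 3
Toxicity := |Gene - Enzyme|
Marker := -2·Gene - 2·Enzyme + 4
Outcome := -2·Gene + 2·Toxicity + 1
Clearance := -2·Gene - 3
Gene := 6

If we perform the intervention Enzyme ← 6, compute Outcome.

-11

Under do(Enzyme=6), the mechanism Enzyme := -3 if Gene >= 5 else 5 is discarded; Enzyme is fixed at 6.
Toxicity = |Gene - Enzyme|  [with Gene=6, Enzyme=6]  = 0
Outcome = -2·Gene + 2·Toxicity + 1  [with Gene=6, Toxicity=0]  = -11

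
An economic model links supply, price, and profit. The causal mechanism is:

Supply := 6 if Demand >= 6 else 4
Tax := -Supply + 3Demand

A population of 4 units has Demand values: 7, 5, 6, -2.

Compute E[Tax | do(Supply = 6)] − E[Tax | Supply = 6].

-7.5

Under do(Supply=6), Supply's equation is replaced by Supply=6 for every unit. Per-unit Tax: 15, 9, 12, -12. Mean = 6.
Conditioning on Supply=6 selects the 2 unit(s) with Demand ∈ {7, 6}. Their Tax values: 15, 12. Mean = 13.5.
Difference = 6 − 13.5 = -7.5.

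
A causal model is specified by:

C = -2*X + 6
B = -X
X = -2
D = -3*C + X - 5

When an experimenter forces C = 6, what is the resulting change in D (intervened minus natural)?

12

The intervention breaks the incoming arrows to C: C = -2*X + 6 no longer applies, and C = 6.
D = -3*C + X - 5  [with C=6, X=-2]  = -25
Without intervention: C = -2*X + 6  [with X=-2]  = 10; D = -3*C + X - 5  [with C=10, X=-2]  = -37.
Change = -25 − (-37) = 12.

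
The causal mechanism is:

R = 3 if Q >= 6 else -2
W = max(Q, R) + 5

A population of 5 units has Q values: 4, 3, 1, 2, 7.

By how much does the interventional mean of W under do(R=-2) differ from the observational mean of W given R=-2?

Under do(R=-2), R's equation is replaced by R=-2 for every unit. Per-unit W: 9, 8, 6, 7, 12. Mean = 8.4.
Conditioning on R=-2 selects the 4 unit(s) with Q ∈ {4, 3, 1, 2}. Their W values: 9, 8, 6, 7. Mean = 7.5.
Difference = 8.4 − 7.5 = 0.9.

0.9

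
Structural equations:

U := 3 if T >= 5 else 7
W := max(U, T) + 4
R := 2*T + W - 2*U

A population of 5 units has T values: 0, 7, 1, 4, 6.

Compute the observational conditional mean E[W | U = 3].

10.5

E[W|U=3] averages over only the 2 units with U=3 (T = 7, 6): W = 11, 10, mean 10.5.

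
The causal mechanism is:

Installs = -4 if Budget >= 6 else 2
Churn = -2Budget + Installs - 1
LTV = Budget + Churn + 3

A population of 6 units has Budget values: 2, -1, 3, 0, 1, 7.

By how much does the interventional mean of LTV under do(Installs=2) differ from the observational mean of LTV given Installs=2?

-1

do(Installs=2) breaks Installs's dependence on Budget. With Installs=2 fixed, LTV across the units is 2, 5, 1, 4, 3, -3, mean 2.
E[LTV|Installs=2] averages over only the 5 units with Installs=2 (Budget = 2, -1, 3, 0, 1): LTV = 2, 5, 1, 4, 3, mean 3.
Difference = 2 − 3 = -1.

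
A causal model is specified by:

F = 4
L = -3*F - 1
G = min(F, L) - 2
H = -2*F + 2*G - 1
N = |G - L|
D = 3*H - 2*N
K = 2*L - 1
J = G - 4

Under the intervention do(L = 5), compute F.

4

Under do(L=5), the mechanism L = -3*F - 1 is discarded; L is fixed at 5.
F is not downstream of the intervention, so its value is determined by the original equations.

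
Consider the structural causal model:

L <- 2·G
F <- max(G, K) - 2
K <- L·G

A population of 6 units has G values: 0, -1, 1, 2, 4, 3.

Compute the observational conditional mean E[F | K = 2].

E[F|K=2] averages over only the 2 units with K=2 (G = -1, 1): F = 0, 0, mean 0.

0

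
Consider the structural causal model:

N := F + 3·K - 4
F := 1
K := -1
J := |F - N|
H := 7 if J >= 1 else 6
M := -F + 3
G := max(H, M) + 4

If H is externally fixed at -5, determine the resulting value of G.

6

Intervening sets H = -5 and removes its equation (H := 7 if J >= 1 else 6).
M = -F + 3  [with F=1]  = 2
G = max(H, M) + 4  [with H=-5, M=2]  = 6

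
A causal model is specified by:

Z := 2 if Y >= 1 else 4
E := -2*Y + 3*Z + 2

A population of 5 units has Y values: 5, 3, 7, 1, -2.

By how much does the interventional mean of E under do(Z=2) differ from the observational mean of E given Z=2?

The intervention sets Z=2 in all 5 units regardless of Y. Recomputing E per unit gives -2, 2, -6, 6, 12; average 2.4.
E[E|Z=2] averages over only the 4 units with Z=2 (Y = 5, 3, 7, 1): E = -2, 2, -6, 6, mean 0.
Difference = 2.4 − 0 = 2.4.

2.4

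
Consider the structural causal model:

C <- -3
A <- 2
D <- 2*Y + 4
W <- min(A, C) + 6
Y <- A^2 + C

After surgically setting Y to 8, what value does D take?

20

Intervening sets Y = 8 and removes its equation (Y <- A^2 + C).
D = 2*Y + 4  [with Y=8]  = 20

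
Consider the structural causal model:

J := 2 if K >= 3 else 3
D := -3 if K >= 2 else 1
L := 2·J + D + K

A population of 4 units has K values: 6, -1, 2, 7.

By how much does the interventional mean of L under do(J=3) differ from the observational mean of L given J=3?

2

Every unit gets J=3 under the intervention. L values become 9, 6, 5, 10; E[L|do(J=3)] = 7.5.
E[L|J=3] averages over only the 2 units with J=3 (K = -1, 2): L = 6, 5, mean 5.5.
Difference = 7.5 − 5.5 = 2.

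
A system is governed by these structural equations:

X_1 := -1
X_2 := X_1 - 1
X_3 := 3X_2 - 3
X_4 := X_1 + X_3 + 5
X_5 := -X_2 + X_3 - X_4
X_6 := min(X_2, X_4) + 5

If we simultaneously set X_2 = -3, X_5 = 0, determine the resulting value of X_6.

Setting X_2 = -3, X_5 = 0 by intervention discards those variables' equations.
X_3 = 3X_2 - 3  [with X_2=-3]  = -12
X_4 = X_1 + X_3 + 5  [with X_1=-1, X_3=-12]  = -8
X_6 = min(X_2, X_4) + 5  [with X_2=-3, X_4=-8]  = -3

-3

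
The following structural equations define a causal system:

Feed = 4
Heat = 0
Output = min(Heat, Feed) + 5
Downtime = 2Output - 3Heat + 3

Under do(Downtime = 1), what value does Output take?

Under do(Downtime=1), the mechanism Downtime = 2Output - 3Heat + 3 is discarded; Downtime is fixed at 1.
Since Output is not a descendant of the intervened variable, it is unaffected.
Output = min(Heat, Feed) + 5  [with Heat=0, Feed=4]  = 5

5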